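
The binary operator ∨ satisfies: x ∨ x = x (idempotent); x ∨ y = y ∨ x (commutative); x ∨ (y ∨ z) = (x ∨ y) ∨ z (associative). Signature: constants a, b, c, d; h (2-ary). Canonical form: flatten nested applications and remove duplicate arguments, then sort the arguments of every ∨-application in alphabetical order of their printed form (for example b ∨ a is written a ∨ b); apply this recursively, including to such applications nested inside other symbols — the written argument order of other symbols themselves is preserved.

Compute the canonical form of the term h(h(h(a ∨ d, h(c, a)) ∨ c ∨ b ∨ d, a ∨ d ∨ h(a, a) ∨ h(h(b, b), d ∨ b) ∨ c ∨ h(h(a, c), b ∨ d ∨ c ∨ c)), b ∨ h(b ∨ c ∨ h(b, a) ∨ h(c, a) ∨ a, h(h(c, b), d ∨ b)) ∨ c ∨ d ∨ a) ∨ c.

Answer: c ∨ h(h(b ∨ c ∨ d ∨ h(a ∨ d, h(c, a)), a ∨ c ∨ d ∨ h(a, a) ∨ h(h(a, c), b ∨ c ∨ d) ∨ h(h(b, b), b ∨ d)), a ∨ b ∨ c ∨ d ∨ h(a ∨ b ∨ c ∨ h(b, a) ∨ h(c, a), h(h(c, b), b ∨ d)))

Derivation:
Canonicalize subterm:  h(h(h(a ∨ d, h(c, a)) ∨ c ∨ b ∨ d, a ∨ d ∨ h(a, a) ∨ h(h(b, b), d ∨ b) ∨ c ∨ h(h(a, c), b ∨ d ∨ c ∨ c)), b ∨ h(b ∨ c ∨ h(b, a) ∨ h(c, a) ∨ a, h(h(c, b), d ∨ b)) ∨ c ∨ d ∨ a)  →  h(h(b ∨ c ∨ d ∨ h(a ∨ d, h(c, a)), a ∨ c ∨ d ∨ h(a, a) ∨ h(h(a, c), b ∨ c ∨ d) ∨ h(h(b, b), b ∨ d)), a ∨ b ∨ c ∨ d ∨ h(a ∨ b ∨ c ∨ h(b, a) ∨ h(c, a), h(h(c, b), b ∨ d)))
Sort arguments:  c ∨ h(h(b ∨ c ∨ d ∨ h(a ∨ d, h(c, a)), a ∨ c ∨ d ∨ h(a, a) ∨ h(h(a, c), b ∨ c ∨ d) ∨ h(h(b, b), b ∨ d)), a ∨ b ∨ c ∨ d ∨ h(a ∨ b ∨ c ∨ h(b, a) ∨ h(c, a), h(h(c, b), b ∨ d)))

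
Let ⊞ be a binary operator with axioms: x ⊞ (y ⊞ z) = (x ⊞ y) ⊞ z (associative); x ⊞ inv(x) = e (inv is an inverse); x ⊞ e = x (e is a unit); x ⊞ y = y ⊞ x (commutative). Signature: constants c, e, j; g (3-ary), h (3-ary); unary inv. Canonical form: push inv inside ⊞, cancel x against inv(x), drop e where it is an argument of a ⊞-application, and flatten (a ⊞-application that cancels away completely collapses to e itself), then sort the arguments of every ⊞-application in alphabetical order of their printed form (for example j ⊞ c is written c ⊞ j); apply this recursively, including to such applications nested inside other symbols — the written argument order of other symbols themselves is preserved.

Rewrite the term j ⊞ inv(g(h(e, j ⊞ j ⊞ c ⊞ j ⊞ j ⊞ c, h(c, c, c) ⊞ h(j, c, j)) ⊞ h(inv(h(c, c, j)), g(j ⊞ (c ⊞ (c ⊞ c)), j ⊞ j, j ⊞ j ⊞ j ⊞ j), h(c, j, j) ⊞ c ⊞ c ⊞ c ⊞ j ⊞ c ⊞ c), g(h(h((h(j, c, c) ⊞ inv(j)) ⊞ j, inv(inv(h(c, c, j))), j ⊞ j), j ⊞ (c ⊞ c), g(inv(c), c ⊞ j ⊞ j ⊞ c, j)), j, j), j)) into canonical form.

Push inv inside:  distribute inv over ⊞ and collapse double inv
Combine occurrences:  j ⊞ inv(g(h(e, c ⊞ c ⊞ j ⊞ j ⊞ j ⊞ j, h(c, c, c) ⊞ h(j, c, j)) ⊞ h(inv(h(c, c, j)), g(c ⊞ c ⊞ c ⊞ j, j ⊞ j, j ⊞ j ⊞ j ⊞ j), c ⊞ c ⊞ c ⊞ c ⊞ c ⊞ h(c, j, j) ⊞ j), g(h(h(h(j, c, c), h(c, c, j), j ⊞ j), c ⊞ c ⊞ j, g(inv(c), c ⊞ c ⊞ j ⊞ j, j)), j, j), j))
Sort:  inv(g(h(e, c ⊞ c ⊞ j ⊞ j ⊞ j ⊞ j, h(c, c, c) ⊞ h(j, c, j)) ⊞ h(inv(h(c, c, j)), g(c ⊞ c ⊞ c ⊞ j, j ⊞ j, j ⊞ j ⊞ j ⊞ j), c ⊞ c ⊞ c ⊞ c ⊞ c ⊞ h(c, j, j) ⊞ j), g(h(h(h(j, c, c), h(c, c, j), j ⊞ j), c ⊞ c ⊞ j, g(inv(c), c ⊞ c ⊞ j ⊞ j, j)), j, j), j)) ⊞ j

Answer: inv(g(h(e, c ⊞ c ⊞ j ⊞ j ⊞ j ⊞ j, h(c, c, c) ⊞ h(j, c, j)) ⊞ h(inv(h(c, c, j)), g(c ⊞ c ⊞ c ⊞ j, j ⊞ j, j ⊞ j ⊞ j ⊞ j), c ⊞ c ⊞ c ⊞ c ⊞ c ⊞ h(c, j, j) ⊞ j), g(h(h(h(j, c, c), h(c, c, j), j ⊞ j), c ⊞ c ⊞ j, g(inv(c), c ⊞ c ⊞ j ⊞ j, j)), j, j), j)) ⊞ j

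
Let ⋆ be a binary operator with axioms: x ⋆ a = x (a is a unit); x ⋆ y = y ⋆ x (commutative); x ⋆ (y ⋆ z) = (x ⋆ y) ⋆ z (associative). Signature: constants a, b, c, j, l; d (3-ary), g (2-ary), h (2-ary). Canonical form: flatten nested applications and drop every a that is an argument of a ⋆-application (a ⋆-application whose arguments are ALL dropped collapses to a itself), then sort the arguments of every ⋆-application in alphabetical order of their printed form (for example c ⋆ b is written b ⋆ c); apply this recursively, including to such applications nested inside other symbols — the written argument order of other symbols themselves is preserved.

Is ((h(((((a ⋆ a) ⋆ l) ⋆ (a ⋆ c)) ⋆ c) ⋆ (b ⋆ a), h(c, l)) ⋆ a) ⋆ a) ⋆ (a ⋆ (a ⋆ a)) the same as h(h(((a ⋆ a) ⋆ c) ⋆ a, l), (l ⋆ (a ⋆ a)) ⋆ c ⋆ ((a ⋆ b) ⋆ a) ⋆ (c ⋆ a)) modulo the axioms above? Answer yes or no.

Left:  ((h(((((a ⋆ a) ⋆ l) ⋆ (a ⋆ c)) ⋆ c) ⋆ (b ⋆ a), h(c, l)) ⋆ a) ⋆ a) ⋆ (a ⋆ (a ⋆ a))
  Un-nest:  h(((((a ⋆ a) ⋆ l) ⋆ (a ⋆ c)) ⋆ c) ⋆ (b ⋆ a), h(c, l)) ⋆ a ⋆ a ⋆ a ⋆ a ⋆ a
  Simplify inside:  h(((((a ⋆ a) ⋆ l) ⋆ (a ⋆ c)) ⋆ c) ⋆ (b ⋆ a), h(c, l))  →  h(b ⋆ c ⋆ c ⋆ l, h(c, l))
  Drop the unit:  drop a (×5)
  Order the arguments:  h(b ⋆ c ⋆ c ⋆ l, h(c, l))
Right:  h(h(((a ⋆ a) ⋆ c) ⋆ a, l), (l ⋆ (a ⋆ a)) ⋆ c ⋆ ((a ⋆ b) ⋆ a) ⋆ (c ⋆ a))
  Focus inside:  (l ⋆ (a ⋆ a)) ⋆ c ⋆ ((a ⋆ b) ⋆ a) ⋆ (c ⋆ a)
  Merge nested applications:  l ⋆ a ⋆ a ⋆ c ⋆ a ⋆ b ⋆ a ⋆ c ⋆ a
  Unit:  drop a (×5)
  Sort:  b ⋆ c ⋆ c ⋆ l
  Reassemble:  h(h(c, l), b ⋆ c ⋆ c ⋆ l)

Answer: no — h(b ⋆ c ⋆ c ⋆ l, h(c, l)) vs h(h(c, l), b ⋆ c ⋆ c ⋆ l)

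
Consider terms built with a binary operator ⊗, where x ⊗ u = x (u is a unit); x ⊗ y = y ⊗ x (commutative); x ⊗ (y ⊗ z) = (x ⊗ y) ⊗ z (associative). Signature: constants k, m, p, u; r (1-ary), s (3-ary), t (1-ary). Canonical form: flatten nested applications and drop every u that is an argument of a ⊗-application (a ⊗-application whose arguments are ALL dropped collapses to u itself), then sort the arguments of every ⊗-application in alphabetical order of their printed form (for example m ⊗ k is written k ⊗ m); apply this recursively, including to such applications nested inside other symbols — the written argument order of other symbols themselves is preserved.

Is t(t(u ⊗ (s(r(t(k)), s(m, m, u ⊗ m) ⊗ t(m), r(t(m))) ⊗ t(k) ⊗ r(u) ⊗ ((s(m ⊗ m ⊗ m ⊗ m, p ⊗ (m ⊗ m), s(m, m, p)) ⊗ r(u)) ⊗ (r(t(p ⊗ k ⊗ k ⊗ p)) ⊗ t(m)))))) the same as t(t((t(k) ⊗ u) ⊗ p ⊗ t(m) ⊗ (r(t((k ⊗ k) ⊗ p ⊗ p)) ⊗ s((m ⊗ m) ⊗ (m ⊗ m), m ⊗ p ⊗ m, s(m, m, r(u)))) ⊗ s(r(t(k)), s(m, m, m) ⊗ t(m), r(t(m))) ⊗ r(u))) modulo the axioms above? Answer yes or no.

Left:  t(t(u ⊗ (s(r(t(k)), s(m, m, u ⊗ m) ⊗ t(m), r(t(m))) ⊗ t(k) ⊗ r(u) ⊗ ((s(m ⊗ m ⊗ m ⊗ m, p ⊗ (m ⊗ m), s(m, m, p)) ⊗ r(u)) ⊗ (r(t(p ⊗ k ⊗ k ⊗ p)) ⊗ t(m))))))
  Focus inside:  u ⊗ (s(r(t(k)), s(m, m, u ⊗ m) ⊗ t(m), r(t(m))) ⊗ t(k) ⊗ r(u) ⊗ ((s(m ⊗ m ⊗ m ⊗ m, p ⊗ (m ⊗ m), s(m, m, p)) ⊗ r(u)) ⊗ (r(t(p ⊗ k ⊗ k ⊗ p)) ⊗ t(m))))
  Merge nested applications:  u ⊗ s(r(t(k)), s(m, m, u ⊗ m) ⊗ t(m), r(t(m))) ⊗ t(k) ⊗ r(u) ⊗ s(m ⊗ m ⊗ m ⊗ m, p ⊗ (m ⊗ m), s(m, m, p)) ⊗ r(u) ⊗ r(t(p ⊗ k ⊗ k ⊗ p)) ⊗ t(m)
  Simplify inside:  s(r(t(k)), s(m, m, u ⊗ m) ⊗ t(m), r(t(m)))  →  s(r(t(k)), s(m, m, m) ⊗ t(m), r(t(m)))
  Canonicalize subterm:  s(m ⊗ m ⊗ m ⊗ m, p ⊗ (m ⊗ m), s(m, m, p))  →  s(m ⊗ m ⊗ m ⊗ m, m ⊗ m ⊗ p, s(m, m, p))
  Canonicalize subterm:  r(t(p ⊗ k ⊗ k ⊗ p))  →  r(t(k ⊗ k ⊗ p ⊗ p))
  Units out:  drop u
  Order the arguments:  r(t(k ⊗ k ⊗ p ⊗ p)) ⊗ r(u) ⊗ r(u) ⊗ s(m ⊗ m ⊗ m ⊗ m, m ⊗ m ⊗ p, s(m, m, p)) ⊗ s(r(t(k)), s(m, m, m) ⊗ t(m), r(t(m))) ⊗ t(k) ⊗ t(m)
  Reassemble:  t(t(r(t(k ⊗ k ⊗ p ⊗ p)) ⊗ r(u) ⊗ r(u) ⊗ s(m ⊗ m ⊗ m ⊗ m, m ⊗ m ⊗ p, s(m, m, p)) ⊗ s(r(t(k)), s(m, m, m) ⊗ t(m), r(t(m))) ⊗ t(k) ⊗ t(m)))
Right:  t(t((t(k) ⊗ u) ⊗ p ⊗ t(m) ⊗ (r(t((k ⊗ k) ⊗ p ⊗ p)) ⊗ s((m ⊗ m) ⊗ (m ⊗ m), m ⊗ p ⊗ m, s(m, m, r(u)))) ⊗ s(r(t(k)), s(m, m, m) ⊗ t(m), r(t(m))) ⊗ r(u)))
  Focus inside:  (t(k) ⊗ u) ⊗ p ⊗ t(m) ⊗ (r(t((k ⊗ k) ⊗ p ⊗ p)) ⊗ s((m ⊗ m) ⊗ (m ⊗ m), m ⊗ p ⊗ m, s(m, m, r(u)))) ⊗ s(r(t(k)), s(m, m, m) ⊗ t(m), r(t(m))) ⊗ r(u)
  Flatten:  t(k) ⊗ u ⊗ p ⊗ t(m) ⊗ r(t((k ⊗ k) ⊗ p ⊗ p)) ⊗ s((m ⊗ m) ⊗ (m ⊗ m), m ⊗ p ⊗ m, s(m, m, r(u))) ⊗ s(r(t(k)), s(m, m, m) ⊗ t(m), r(t(m))) ⊗ r(u)
  Inside:  r(t((k ⊗ k) ⊗ p ⊗ p))  →  r(t(k ⊗ k ⊗ p ⊗ p))
  Inside:  s((m ⊗ m) ⊗ (m ⊗ m), m ⊗ p ⊗ m, s(m, m, r(u)))  →  s(m ⊗ m ⊗ m ⊗ m, m ⊗ m ⊗ p, s(m, m, r(u)))
  Unit:  drop u
  Sort:  p ⊗ r(t(k ⊗ k ⊗ p ⊗ p)) ⊗ r(u) ⊗ s(m ⊗ m ⊗ m ⊗ m, m ⊗ m ⊗ p, s(m, m, r(u))) ⊗ s(r(t(k)), s(m, m, m) ⊗ t(m), r(t(m))) ⊗ t(k) ⊗ t(m)
  Put back:  t(t(p ⊗ r(t(k ⊗ k ⊗ p ⊗ p)) ⊗ r(u) ⊗ s(m ⊗ m ⊗ m ⊗ m, m ⊗ m ⊗ p, s(m, m, r(u))) ⊗ s(r(t(k)), s(m, m, m) ⊗ t(m), r(t(m))) ⊗ t(k) ⊗ t(m)))

Answer: no — t(t(r(t(k ⊗ k ⊗ p ⊗ p)) ⊗ r(u) ⊗ r(u) ⊗ s(m ⊗ m ⊗ m ⊗ m, m ⊗ m ⊗ p, s(m, m, p)) ⊗ s(r(t(k)), s(m, m, m) ⊗ t(m), r(t(m))) ⊗ t(k) ⊗ t(m))) vs t(t(p ⊗ r(t(k ⊗ k ⊗ p ⊗ p)) ⊗ r(u) ⊗ s(m ⊗ m ⊗ m ⊗ m, m ⊗ m ⊗ p, s(m, m, r(u))) ⊗ s(r(t(k)), s(m, m, m) ⊗ t(m), r(t(m))) ⊗ t(k) ⊗ t(m)))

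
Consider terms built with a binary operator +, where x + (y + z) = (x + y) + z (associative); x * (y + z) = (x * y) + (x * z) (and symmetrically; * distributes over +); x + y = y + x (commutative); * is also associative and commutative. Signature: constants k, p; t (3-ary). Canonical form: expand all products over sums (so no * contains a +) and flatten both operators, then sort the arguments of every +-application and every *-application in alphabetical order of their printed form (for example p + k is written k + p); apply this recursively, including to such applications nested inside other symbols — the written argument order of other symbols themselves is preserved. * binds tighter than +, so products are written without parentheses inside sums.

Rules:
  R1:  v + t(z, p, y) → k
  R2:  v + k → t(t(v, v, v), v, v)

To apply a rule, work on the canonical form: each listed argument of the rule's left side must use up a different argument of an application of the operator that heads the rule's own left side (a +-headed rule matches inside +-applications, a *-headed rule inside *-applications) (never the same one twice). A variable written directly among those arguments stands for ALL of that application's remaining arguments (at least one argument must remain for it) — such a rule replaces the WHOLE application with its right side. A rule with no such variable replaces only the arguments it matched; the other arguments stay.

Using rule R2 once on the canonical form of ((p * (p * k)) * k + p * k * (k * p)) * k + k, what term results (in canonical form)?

Canonical form:  k + k * k * k * p * p + k * k * k * p * p
Match R2:  consume k;  v := k * k * k * p * p + k * k * k * p * p
Every leftover argument binds to the variable; the entire application is replaced.
Result:  t(t(k * k * k * p * p + k * k * k * p * p, k * k * k * p * p + k * k * k * p * p, k * k * k * p * p + k * k * k * p * p), k * k * k * p * p + k * k * k * p * p, k * k * k * p * p + k * k * k * p * p)

Answer: t(t(k * k * k * p * p + k * k * k * p * p, k * k * k * p * p + k * k * k * p * p, k * k * k * p * p + k * k * k * p * p), k * k * k * p * p + k * k * k * p * p, k * k * k * p * p + k * k * k * p * p)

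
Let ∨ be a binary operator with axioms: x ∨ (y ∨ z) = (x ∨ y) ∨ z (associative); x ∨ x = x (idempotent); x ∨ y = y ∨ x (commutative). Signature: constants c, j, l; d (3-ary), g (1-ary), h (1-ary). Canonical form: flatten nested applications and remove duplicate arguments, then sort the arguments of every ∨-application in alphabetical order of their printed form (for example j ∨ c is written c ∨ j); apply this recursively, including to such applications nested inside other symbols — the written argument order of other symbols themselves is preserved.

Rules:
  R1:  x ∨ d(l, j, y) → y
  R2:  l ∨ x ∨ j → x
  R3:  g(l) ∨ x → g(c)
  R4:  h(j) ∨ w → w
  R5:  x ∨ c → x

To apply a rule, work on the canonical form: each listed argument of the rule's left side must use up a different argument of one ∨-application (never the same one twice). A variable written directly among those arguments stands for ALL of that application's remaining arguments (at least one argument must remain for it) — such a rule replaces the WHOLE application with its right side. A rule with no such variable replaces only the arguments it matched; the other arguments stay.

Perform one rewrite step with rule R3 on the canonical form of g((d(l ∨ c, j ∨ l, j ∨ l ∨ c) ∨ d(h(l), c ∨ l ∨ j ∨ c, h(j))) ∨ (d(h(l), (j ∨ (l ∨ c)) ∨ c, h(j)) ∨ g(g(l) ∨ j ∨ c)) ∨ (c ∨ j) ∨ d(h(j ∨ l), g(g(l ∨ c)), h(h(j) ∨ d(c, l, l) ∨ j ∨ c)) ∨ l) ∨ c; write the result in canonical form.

Answer: c ∨ g(c ∨ d(c ∨ l, j ∨ l, c ∨ j ∨ l) ∨ d(h(j ∨ l), g(g(c ∨ l)), h(c ∨ d(c, l, l) ∨ h(j) ∨ j)) ∨ d(h(l), c ∨ j ∨ l, h(j)) ∨ g(g(c)) ∨ j ∨ l)

Derivation:
Canonical form:  c ∨ g(c ∨ d(c ∨ l, j ∨ l, c ∨ j ∨ l) ∨ d(h(j ∨ l), g(g(c ∨ l)), h(c ∨ d(c, l, l) ∨ h(j) ∨ j)) ∨ d(h(l), c ∨ j ∨ l, h(j)) ∨ g(c ∨ g(l) ∨ j) ∨ j ∨ l)
Apply R3:  consuming g(l);  x := c ∨ j
Every leftover argument binds to the variable; the entire application is replaced.
Giving:  c ∨ g(c ∨ d(c ∨ l, j ∨ l, c ∨ j ∨ l) ∨ d(h(j ∨ l), g(g(c ∨ l)), h(c ∨ d(c, l, l) ∨ h(j) ∨ j)) ∨ d(h(l), c ∨ j ∨ l, h(j)) ∨ g(g(c)) ∨ j ∨ l)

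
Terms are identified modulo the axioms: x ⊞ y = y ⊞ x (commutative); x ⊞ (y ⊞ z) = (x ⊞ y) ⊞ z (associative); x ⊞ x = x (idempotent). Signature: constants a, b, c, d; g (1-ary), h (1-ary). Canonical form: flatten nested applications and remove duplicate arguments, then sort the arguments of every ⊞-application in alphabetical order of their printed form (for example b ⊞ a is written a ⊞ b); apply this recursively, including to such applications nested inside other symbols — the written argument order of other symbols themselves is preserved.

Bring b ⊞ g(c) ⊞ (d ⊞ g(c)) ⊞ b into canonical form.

Merge nested applications:  b ⊞ g(c) ⊞ d ⊞ g(c) ⊞ b
Drop duplicates:  drop duplicate g(c), b
Sort arguments:  b ⊞ d ⊞ g(c)

Answer: b ⊞ d ⊞ g(c)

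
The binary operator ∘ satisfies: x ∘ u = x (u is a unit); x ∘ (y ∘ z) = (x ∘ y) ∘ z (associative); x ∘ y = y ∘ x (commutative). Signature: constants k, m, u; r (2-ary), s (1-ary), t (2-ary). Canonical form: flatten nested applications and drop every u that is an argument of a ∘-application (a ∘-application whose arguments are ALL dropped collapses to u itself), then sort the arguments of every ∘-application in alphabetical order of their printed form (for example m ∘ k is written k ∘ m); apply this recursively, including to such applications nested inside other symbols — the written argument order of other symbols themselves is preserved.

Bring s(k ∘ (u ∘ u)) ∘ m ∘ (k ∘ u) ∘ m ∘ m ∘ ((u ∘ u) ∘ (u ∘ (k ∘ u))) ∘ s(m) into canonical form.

Answer: k ∘ k ∘ m ∘ m ∘ m ∘ s(k) ∘ s(m)

Derivation:
Un-nest:  s(k ∘ (u ∘ u)) ∘ m ∘ k ∘ u ∘ m ∘ m ∘ u ∘ u ∘ u ∘ k ∘ u ∘ s(m)
Canonicalize subterm:  s(k ∘ (u ∘ u))  →  s(k)
Units out:  drop u (×5)
Sort:  k ∘ k ∘ m ∘ m ∘ m ∘ s(k) ∘ s(m)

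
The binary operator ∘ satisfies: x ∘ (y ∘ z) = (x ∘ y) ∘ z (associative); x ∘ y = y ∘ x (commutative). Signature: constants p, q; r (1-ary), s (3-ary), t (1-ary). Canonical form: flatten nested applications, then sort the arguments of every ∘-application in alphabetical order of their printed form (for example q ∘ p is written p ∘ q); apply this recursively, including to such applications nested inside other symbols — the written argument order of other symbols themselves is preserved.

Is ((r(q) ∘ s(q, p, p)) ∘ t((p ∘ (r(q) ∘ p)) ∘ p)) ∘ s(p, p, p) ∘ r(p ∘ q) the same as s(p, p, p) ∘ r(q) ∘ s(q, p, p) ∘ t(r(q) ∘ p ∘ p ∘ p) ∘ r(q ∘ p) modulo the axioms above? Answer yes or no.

Answer: yes — both canonical forms are r(p ∘ q) ∘ r(q) ∘ s(p, p, p) ∘ s(q, p, p) ∘ t(p ∘ p ∘ p ∘ r(q))

Derivation:
Left:  ((r(q) ∘ s(q, p, p)) ∘ t((p ∘ (r(q) ∘ p)) ∘ p)) ∘ s(p, p, p) ∘ r(p ∘ q)
  Merge nested applications:  r(q) ∘ s(q, p, p) ∘ t((p ∘ (r(q) ∘ p)) ∘ p) ∘ s(p, p, p) ∘ r(p ∘ q)
  Inside:  t((p ∘ (r(q) ∘ p)) ∘ p)  →  t(p ∘ p ∘ p ∘ r(q))
  Sort:  r(p ∘ q) ∘ r(q) ∘ s(p, p, p) ∘ s(q, p, p) ∘ t(p ∘ p ∘ p ∘ r(q))
Right:  s(p, p, p) ∘ r(q) ∘ s(q, p, p) ∘ t(r(q) ∘ p ∘ p ∘ p) ∘ r(q ∘ p)
  Canonicalize subterm:  t(r(q) ∘ p ∘ p ∘ p)  →  t(p ∘ p ∘ p ∘ r(q))
  Canonicalize subterm:  r(q ∘ p)  →  r(p ∘ q)
  Sort arguments:  r(p ∘ q) ∘ r(q) ∘ s(p, p, p) ∘ s(q, p, p) ∘ t(p ∘ p ∘ p ∘ r(q))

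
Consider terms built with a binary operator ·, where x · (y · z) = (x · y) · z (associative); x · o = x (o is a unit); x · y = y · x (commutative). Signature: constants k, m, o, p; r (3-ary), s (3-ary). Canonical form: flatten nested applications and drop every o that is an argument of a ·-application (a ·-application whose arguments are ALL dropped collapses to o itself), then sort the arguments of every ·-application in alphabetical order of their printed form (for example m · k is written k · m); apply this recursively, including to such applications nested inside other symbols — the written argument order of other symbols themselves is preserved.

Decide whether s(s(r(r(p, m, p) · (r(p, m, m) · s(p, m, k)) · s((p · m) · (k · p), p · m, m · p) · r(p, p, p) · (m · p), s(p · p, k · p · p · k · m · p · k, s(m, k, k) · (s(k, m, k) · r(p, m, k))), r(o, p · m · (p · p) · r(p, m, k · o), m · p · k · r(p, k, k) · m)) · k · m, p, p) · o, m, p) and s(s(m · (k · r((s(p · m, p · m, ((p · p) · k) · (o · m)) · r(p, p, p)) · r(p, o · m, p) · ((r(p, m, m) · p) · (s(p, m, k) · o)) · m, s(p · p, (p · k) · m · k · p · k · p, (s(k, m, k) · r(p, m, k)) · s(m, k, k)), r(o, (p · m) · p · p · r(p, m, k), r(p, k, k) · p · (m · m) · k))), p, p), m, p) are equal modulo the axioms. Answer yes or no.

Left:  s(s(r(r(p, m, p) · (r(p, m, m) · s(p, m, k)) · s((p · m) · (k · p), p · m, m · p) · r(p, p, p) · (m · p), s(p · p, k · p · p · k · m · p · k, s(m, k, k) · (s(k, m, k) · r(p, m, k))), r(o, p · m · (p · p) · r(p, m, k · o), m · p · k · r(p, k, k) · m)) · k · m, p, p) · o, m, p)
  Work inside:  s(r(r(p, m, p) · (r(p, m, m) · s(p, m, k)) · s((p · m) · (k · p), p · m, m · p) · r(p, p, p) · (m · p), s(p · p, k · p · p · k · m · p · k, s(m, k, k) · (s(k, m, k) · r(p, m, k))), r(o, p · m · (p · p) · r(p, m, k · o), m · p · k · r(p, k, k) · m)) · k · m, p, p) · o
  Simplify inside:  s(r(r(p, m, p) · (r(p, m, m) · s(p, m, k)) · s((p · m) · (k · p), p · m, m · p) · r(p, p, p) · (m · p), s(p · p, k · p · p · k · m · p · k, s(m, k, k) · (s(k, m, k) · r(p, m, k))), r(o, p · m · (p · p) · r(p, m, k · o), m · p · k · r(p, k, k) · m)) · k · m, p, p)  →  s(k · m · r(m · p · r(p, m, m) · r(p, m, p) · r(p, p, p) · s(k · m · p · p, m · p, m · p) · s(p, m, k), s(p · p, k · k · k · m · p · p · p, r(p, m, k) · s(k, m, k) · s(m, k, k)), r(o, m · p · p · p · r(p, m, k), k · m · m · p · r(p, k, k))), p, p)
  Drop the unit:  drop o
  Sort:  s(k · m · r(m · p · r(p, m, m) · r(p, m, p) · r(p, p, p) · s(k · m · p · p, m · p, m · p) · s(p, m, k), s(p · p, k · k · k · m · p · p · p, r(p, m, k) · s(k, m, k) · s(m, k, k)), r(o, m · p · p · p · r(p, m, k), k · m · m · p · r(p, k, k))), p, p)
  Put back:  s(s(k · m · r(m · p · r(p, m, m) · r(p, m, p) · r(p, p, p) · s(k · m · p · p, m · p, m · p) · s(p, m, k), s(p · p, k · k · k · m · p · p · p, r(p, m, k) · s(k, m, k) · s(m, k, k)), r(o, m · p · p · p · r(p, m, k), k · m · m · p · r(p, k, k))), p, p), m, p)
Right:  s(s(m · (k · r((s(p · m, p · m, ((p · p) · k) · (o · m)) · r(p, p, p)) · r(p, o · m, p) · ((r(p, m, m) · p) · (s(p, m, k) · o)) · m, s(p · p, (p · k) · m · k · p · k · p, (s(k, m, k) · r(p, m, k)) · s(m, k, k)), r(o, (p · m) · p · p · r(p, m, k), r(p, k, k) · p · (m · m) · k))), p, p), m, p)
  Descend into:  m · (k · r((s(p · m, p · m, ((p · p) · k) · (o · m)) · r(p, p, p)) · r(p, o · m, p) · ((r(p, m, m) · p) · (s(p, m, k) · o)) · m, s(p · p, (p · k) · m · k · p · k · p, (s(k, m, k) · r(p, m, k)) · s(m, k, k)), r(o, (p · m) · p · p · r(p, m, k), r(p, k, k) · p · (m · m) · k)))
  Un-nest:  m · k · r((s(p · m, p · m, ((p · p) · k) · (o · m)) · r(p, p, p)) · r(p, o · m, p) · ((r(p, m, m) · p) · (s(p, m, k) · o)) · m, s(p · p, (p · k) · m · k · p · k · p, (s(k, m, k) · r(p, m, k)) · s(m, k, k)), r(o, (p · m) · p · p · r(p, m, k), r(p, k, k) · p · (m · m) · k))
  Inside:  r((s(p · m, p · m, ((p · p) · k) · (o · m)) · r(p, p, p)) · r(p, o · m, p) · ((r(p, m, m) · p) · (s(p, m, k) · o)) · m, s(p · p, (p · k) · m · k · p · k · p, (s(k, m, k) · r(p, m, k)) · s(m, k, k)), r(o, (p · m) · p · p · r(p, m, k), r(p, k, k) · p · (m · m) · k))  →  r(m · p · r(p, m, m) · r(p, m, p) · r(p, p, p) · s(m · p, m · p, k · m · p · p) · s(p, m, k), s(p · p, k · k · k · m · p · p · p, r(p, m, k) · s(k, m, k) · s(m, k, k)), r(o, m · p · p · p · r(p, m, k), k · m · m · p · r(p, k, k)))
  Sort arguments:  k · m · r(m · p · r(p, m, m) · r(p, m, p) · r(p, p, p) · s(m · p, m · p, k · m · p · p) · s(p, m, k), s(p · p, k · k · k · m · p · p · p, r(p, m, k) · s(k, m, k) · s(m, k, k)), r(o, m · p · p · p · r(p, m, k), k · m · m · p · r(p, k, k)))
  Put back:  s(s(k · m · r(m · p · r(p, m, m) · r(p, m, p) · r(p, p, p) · s(m · p, m · p, k · m · p · p) · s(p, m, k), s(p · p, k · k · k · m · p · p · p, r(p, m, k) · s(k, m, k) · s(m, k, k)), r(o, m · p · p · p · r(p, m, k), k · m · m · p · r(p, k, k))), p, p), m, p)

Answer: no — s(s(k · m · r(m · p · r(p, m, m) · r(p, m, p) · r(p, p, p) · s(k · m · p · p, m · p, m · p) · s(p, m, k), s(p · p, k · k · k · m · p · p · p, r(p, m, k) · s(k, m, k) · s(m, k, k)), r(o, m · p · p · p · r(p, m, k), k · m · m · p · r(p, k, k))), p, p), m, p) vs s(s(k · m · r(m · p · r(p, m, m) · r(p, m, p) · r(p, p, p) · s(m · p, m · p, k · m · p · p) · s(p, m, k), s(p · p, k · k · k · m · p · p · p, r(p, m, k) · s(k, m, k) · s(m, k, k)), r(o, m · p · p · p · r(p, m, k), k · m · m · p · r(p, k, k))), p, p), m, p)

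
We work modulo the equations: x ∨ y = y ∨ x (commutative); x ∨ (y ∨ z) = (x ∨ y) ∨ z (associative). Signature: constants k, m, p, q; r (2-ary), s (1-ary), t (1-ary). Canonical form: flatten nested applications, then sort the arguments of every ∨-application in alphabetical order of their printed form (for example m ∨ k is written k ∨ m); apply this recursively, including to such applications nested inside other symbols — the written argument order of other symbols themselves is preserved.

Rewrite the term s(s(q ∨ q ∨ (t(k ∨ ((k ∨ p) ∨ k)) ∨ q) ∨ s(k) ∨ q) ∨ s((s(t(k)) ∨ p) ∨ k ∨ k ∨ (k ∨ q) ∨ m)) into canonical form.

Descend into:  s(q ∨ q ∨ (t(k ∨ ((k ∨ p) ∨ k)) ∨ q) ∨ s(k) ∨ q) ∨ s((s(t(k)) ∨ p) ∨ k ∨ k ∨ (k ∨ q) ∨ m)
Inside:  s(q ∨ q ∨ (t(k ∨ ((k ∨ p) ∨ k)) ∨ q) ∨ s(k) ∨ q)  →  s(q ∨ q ∨ q ∨ q ∨ s(k) ∨ t(k ∨ k ∨ k ∨ p))
Canonicalize subterm:  s((s(t(k)) ∨ p) ∨ k ∨ k ∨ (k ∨ q) ∨ m)  →  s(k ∨ k ∨ k ∨ m ∨ p ∨ q ∨ s(t(k)))
Order the arguments:  s(k ∨ k ∨ k ∨ m ∨ p ∨ q ∨ s(t(k))) ∨ s(q ∨ q ∨ q ∨ q ∨ s(k) ∨ t(k ∨ k ∨ k ∨ p))
Put back:  s(s(k ∨ k ∨ k ∨ m ∨ p ∨ q ∨ s(t(k))) ∨ s(q ∨ q ∨ q ∨ q ∨ s(k) ∨ t(k ∨ k ∨ k ∨ p)))

Answer: s(s(k ∨ k ∨ k ∨ m ∨ p ∨ q ∨ s(t(k))) ∨ s(q ∨ q ∨ q ∨ q ∨ s(k) ∨ t(k ∨ k ∨ k ∨ p)))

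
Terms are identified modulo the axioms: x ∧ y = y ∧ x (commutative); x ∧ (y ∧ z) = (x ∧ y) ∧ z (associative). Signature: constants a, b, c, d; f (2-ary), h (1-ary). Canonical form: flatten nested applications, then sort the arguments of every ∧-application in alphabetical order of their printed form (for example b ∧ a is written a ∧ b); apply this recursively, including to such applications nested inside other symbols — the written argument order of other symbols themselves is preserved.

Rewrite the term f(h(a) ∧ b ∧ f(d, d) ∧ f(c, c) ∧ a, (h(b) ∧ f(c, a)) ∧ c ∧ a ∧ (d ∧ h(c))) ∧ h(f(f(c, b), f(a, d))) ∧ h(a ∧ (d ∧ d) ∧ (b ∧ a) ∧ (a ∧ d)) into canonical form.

Answer: f(a ∧ b ∧ f(c, c) ∧ f(d, d) ∧ h(a), a ∧ c ∧ d ∧ f(c, a) ∧ h(b) ∧ h(c)) ∧ h(a ∧ a ∧ a ∧ b ∧ d ∧ d ∧ d) ∧ h(f(f(c, b), f(a, d)))

Derivation:
Canonicalize subterm:  f(h(a) ∧ b ∧ f(d, d) ∧ f(c, c) ∧ a, (h(b) ∧ f(c, a)) ∧ c ∧ a ∧ (d ∧ h(c)))  →  f(a ∧ b ∧ f(c, c) ∧ f(d, d) ∧ h(a), a ∧ c ∧ d ∧ f(c, a) ∧ h(b) ∧ h(c))
Inside:  h(a ∧ (d ∧ d) ∧ (b ∧ a) ∧ (a ∧ d))  →  h(a ∧ a ∧ a ∧ b ∧ d ∧ d ∧ d)
Sort:  f(a ∧ b ∧ f(c, c) ∧ f(d, d) ∧ h(a), a ∧ c ∧ d ∧ f(c, a) ∧ h(b) ∧ h(c)) ∧ h(a ∧ a ∧ a ∧ b ∧ d ∧ d ∧ d) ∧ h(f(f(c, b), f(a, d)))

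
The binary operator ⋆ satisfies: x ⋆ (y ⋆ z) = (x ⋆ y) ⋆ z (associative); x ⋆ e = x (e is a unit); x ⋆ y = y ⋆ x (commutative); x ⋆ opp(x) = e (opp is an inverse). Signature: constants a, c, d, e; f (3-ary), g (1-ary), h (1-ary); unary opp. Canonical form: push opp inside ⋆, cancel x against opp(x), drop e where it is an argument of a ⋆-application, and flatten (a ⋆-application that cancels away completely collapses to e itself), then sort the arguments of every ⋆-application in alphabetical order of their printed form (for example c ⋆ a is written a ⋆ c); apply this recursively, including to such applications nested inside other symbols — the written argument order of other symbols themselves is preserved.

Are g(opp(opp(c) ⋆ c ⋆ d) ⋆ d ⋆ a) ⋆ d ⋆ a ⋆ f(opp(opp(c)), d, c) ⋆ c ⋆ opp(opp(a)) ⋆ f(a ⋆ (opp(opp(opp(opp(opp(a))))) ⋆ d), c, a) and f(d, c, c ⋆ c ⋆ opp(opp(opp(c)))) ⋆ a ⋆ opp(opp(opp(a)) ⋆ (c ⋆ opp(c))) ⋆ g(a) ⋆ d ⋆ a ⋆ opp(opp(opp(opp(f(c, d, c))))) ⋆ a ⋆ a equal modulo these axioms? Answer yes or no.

Left:  g(opp(opp(c) ⋆ c ⋆ d) ⋆ d ⋆ a) ⋆ d ⋆ a ⋆ f(opp(opp(c)), d, c) ⋆ c ⋆ opp(opp(a)) ⋆ f(a ⋆ (opp(opp(opp(opp(opp(a))))) ⋆ d), c, a)
  Push opp inside:  distribute opp over ⋆ and collapse double opp
  Collect:  g(a) ⋆ d ⋆ a ⋆ a ⋆ f(c, d, c) ⋆ c ⋆ f(d, c, a)
  Sort arguments:  a ⋆ a ⋆ c ⋆ d ⋆ f(c, d, c) ⋆ f(d, c, a) ⋆ g(a)
Right:  f(d, c, c ⋆ c ⋆ opp(opp(opp(c)))) ⋆ a ⋆ opp(opp(opp(a)) ⋆ (c ⋆ opp(c))) ⋆ g(a) ⋆ d ⋆ a ⋆ opp(opp(opp(opp(f(c, d, c))))) ⋆ a ⋆ a
  Push opp inside:  distribute opp over ⋆ and collapse double opp
  Cancel inverse pairs:  c cancels
  Combine occurrences:  f(d, c, c) ⋆ a ⋆ a ⋆ a ⋆ g(a) ⋆ d ⋆ f(c, d, c)
  Order the arguments:  a ⋆ a ⋆ a ⋆ d ⋆ f(c, d, c) ⋆ f(d, c, c) ⋆ g(a)

Answer: no — a ⋆ a ⋆ c ⋆ d ⋆ f(c, d, c) ⋆ f(d, c, a) ⋆ g(a) vs a ⋆ a ⋆ a ⋆ d ⋆ f(c, d, c) ⋆ f(d, c, c) ⋆ g(a)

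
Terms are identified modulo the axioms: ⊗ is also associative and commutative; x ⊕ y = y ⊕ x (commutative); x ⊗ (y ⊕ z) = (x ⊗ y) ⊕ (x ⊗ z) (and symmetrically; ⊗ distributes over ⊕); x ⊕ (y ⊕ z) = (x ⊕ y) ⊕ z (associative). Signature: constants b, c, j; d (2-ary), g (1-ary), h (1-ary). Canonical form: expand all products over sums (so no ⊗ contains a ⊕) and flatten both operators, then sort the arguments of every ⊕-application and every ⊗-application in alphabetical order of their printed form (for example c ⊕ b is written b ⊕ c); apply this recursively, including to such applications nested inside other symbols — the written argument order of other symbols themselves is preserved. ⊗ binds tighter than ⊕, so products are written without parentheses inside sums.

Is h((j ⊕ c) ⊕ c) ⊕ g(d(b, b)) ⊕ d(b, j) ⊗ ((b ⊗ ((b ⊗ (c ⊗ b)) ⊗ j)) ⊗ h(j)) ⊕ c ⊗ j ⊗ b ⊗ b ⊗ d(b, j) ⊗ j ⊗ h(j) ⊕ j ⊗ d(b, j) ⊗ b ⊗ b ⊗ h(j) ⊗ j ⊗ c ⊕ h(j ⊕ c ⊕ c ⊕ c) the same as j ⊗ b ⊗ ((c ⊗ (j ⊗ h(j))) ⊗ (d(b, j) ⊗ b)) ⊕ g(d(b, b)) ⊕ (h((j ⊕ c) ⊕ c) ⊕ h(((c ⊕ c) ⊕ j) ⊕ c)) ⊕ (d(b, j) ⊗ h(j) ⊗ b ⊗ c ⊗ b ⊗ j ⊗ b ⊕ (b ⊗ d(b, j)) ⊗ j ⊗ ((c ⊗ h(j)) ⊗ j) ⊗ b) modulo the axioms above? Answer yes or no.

Answer: yes — both canonical forms are b ⊗ b ⊗ b ⊗ c ⊗ d(b, j) ⊗ h(j) ⊗ j ⊕ b ⊗ b ⊗ c ⊗ d(b, j) ⊗ h(j) ⊗ j ⊗ j ⊕ b ⊗ b ⊗ c ⊗ d(b, j) ⊗ h(j) ⊗ j ⊗ j ⊕ g(d(b, b)) ⊕ h(c ⊕ c ⊕ c ⊕ j) ⊕ h(c ⊕ c ⊕ j)

Derivation:
Left:  h((j ⊕ c) ⊕ c) ⊕ g(d(b, b)) ⊕ d(b, j) ⊗ ((b ⊗ ((b ⊗ (c ⊗ b)) ⊗ j)) ⊗ h(j)) ⊕ c ⊗ j ⊗ b ⊗ b ⊗ d(b, j) ⊗ j ⊗ h(j) ⊕ j ⊗ d(b, j) ⊗ b ⊗ b ⊗ h(j) ⊗ j ⊗ c ⊕ h(j ⊕ c ⊕ c ⊕ c)
  Merge nested applications:  h(c ⊕ c ⊕ j) ⊕ g(d(b, b)) ⊕ b ⊗ b ⊗ b ⊗ c ⊗ d(b, j) ⊗ h(j) ⊗ j ⊕ b ⊗ b ⊗ c ⊗ d(b, j) ⊗ h(j) ⊗ j ⊗ j ⊕ b ⊗ b ⊗ c ⊗ d(b, j) ⊗ h(j) ⊗ j ⊗ j ⊕ h(c ⊕ c ⊕ c ⊕ j)
  Order the arguments:  b ⊗ b ⊗ b ⊗ c ⊗ d(b, j) ⊗ h(j) ⊗ j ⊕ b ⊗ b ⊗ c ⊗ d(b, j) ⊗ h(j) ⊗ j ⊗ j ⊕ b ⊗ b ⊗ c ⊗ d(b, j) ⊗ h(j) ⊗ j ⊗ j ⊕ g(d(b, b)) ⊕ h(c ⊕ c ⊕ c ⊕ j) ⊕ h(c ⊕ c ⊕ j)
Right:  j ⊗ b ⊗ ((c ⊗ (j ⊗ h(j))) ⊗ (d(b, j) ⊗ b)) ⊕ g(d(b, b)) ⊕ (h((j ⊕ c) ⊕ c) ⊕ h(((c ⊕ c) ⊕ j) ⊕ c)) ⊕ (d(b, j) ⊗ h(j) ⊗ b ⊗ c ⊗ b ⊗ j ⊗ b ⊕ (b ⊗ d(b, j)) ⊗ j ⊗ ((c ⊗ h(j)) ⊗ j) ⊗ b)
  Merge nested applications:  b ⊗ b ⊗ c ⊗ d(b, j) ⊗ h(j) ⊗ j ⊗ j ⊕ g(d(b, b)) ⊕ h(c ⊕ c ⊕ j) ⊕ h(c ⊕ c ⊕ c ⊕ j) ⊕ b ⊗ b ⊗ b ⊗ c ⊗ d(b, j) ⊗ h(j) ⊗ j ⊕ b ⊗ b ⊗ c ⊗ d(b, j) ⊗ h(j) ⊗ j ⊗ j
  Order the arguments:  b ⊗ b ⊗ b ⊗ c ⊗ d(b, j) ⊗ h(j) ⊗ j ⊕ b ⊗ b ⊗ c ⊗ d(b, j) ⊗ h(j) ⊗ j ⊗ j ⊕ b ⊗ b ⊗ c ⊗ d(b, j) ⊗ h(j) ⊗ j ⊗ j ⊕ g(d(b, b)) ⊕ h(c ⊕ c ⊕ c ⊕ j) ⊕ h(c ⊕ c ⊕ j)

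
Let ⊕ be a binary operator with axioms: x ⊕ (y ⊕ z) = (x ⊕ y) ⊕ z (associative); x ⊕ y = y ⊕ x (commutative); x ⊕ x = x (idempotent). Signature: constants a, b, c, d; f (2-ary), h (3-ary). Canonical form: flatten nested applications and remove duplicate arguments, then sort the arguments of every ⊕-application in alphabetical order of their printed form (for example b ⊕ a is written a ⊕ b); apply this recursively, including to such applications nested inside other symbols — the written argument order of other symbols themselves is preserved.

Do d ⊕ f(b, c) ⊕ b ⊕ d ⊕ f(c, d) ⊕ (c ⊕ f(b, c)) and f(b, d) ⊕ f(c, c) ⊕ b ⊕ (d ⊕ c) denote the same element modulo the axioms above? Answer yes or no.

Left:  d ⊕ f(b, c) ⊕ b ⊕ d ⊕ f(c, d) ⊕ (c ⊕ f(b, c))
  Un-nest:  d ⊕ f(b, c) ⊕ b ⊕ d ⊕ f(c, d) ⊕ c ⊕ f(b, c)
  Deduplicate:  drop duplicate d, f(b, c)
  Sort:  b ⊕ c ⊕ d ⊕ f(b, c) ⊕ f(c, d)
Right:  f(b, d) ⊕ f(c, c) ⊕ b ⊕ (d ⊕ c)
  Un-nest:  f(b, d) ⊕ f(c, c) ⊕ b ⊕ d ⊕ c
  Sort arguments:  b ⊕ c ⊕ d ⊕ f(b, d) ⊕ f(c, c)

Answer: no — b ⊕ c ⊕ d ⊕ f(b, c) ⊕ f(c, d) vs b ⊕ c ⊕ d ⊕ f(b, d) ⊕ f(c, c)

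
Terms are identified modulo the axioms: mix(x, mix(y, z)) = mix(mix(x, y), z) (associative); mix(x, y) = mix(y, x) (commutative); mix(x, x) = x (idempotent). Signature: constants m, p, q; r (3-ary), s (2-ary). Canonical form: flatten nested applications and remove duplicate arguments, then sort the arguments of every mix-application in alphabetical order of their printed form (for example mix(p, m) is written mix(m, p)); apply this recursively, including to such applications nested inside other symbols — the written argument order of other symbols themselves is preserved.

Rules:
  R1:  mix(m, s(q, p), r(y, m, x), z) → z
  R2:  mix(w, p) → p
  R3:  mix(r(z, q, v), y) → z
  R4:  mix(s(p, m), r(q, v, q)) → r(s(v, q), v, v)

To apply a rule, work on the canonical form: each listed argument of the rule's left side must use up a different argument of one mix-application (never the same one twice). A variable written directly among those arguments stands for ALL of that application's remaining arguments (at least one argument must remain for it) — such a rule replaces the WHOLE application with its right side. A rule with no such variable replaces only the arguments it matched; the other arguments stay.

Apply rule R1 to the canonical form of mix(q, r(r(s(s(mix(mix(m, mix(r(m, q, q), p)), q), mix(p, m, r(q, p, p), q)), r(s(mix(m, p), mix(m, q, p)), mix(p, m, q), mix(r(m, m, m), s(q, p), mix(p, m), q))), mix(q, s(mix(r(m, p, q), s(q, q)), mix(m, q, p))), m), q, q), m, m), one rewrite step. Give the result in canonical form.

Canonical form:  mix(m, q, r(r(s(s(mix(m, p, q, r(m, q, q)), mix(m, p, q, r(q, p, p))), r(s(mix(m, p), mix(m, p, q)), mix(m, p, q), mix(m, p, q, r(m, m, m), s(q, p)))), mix(q, s(mix(r(m, p, q), s(q, q)), mix(m, p, q))), m), q, q))
R1 matches:  uses m, r(m, m, m), s(q, p);  x := m, y := m, z := mix(p, q)
The variable takes the whole remainder — replace the entire application.
New term:  mix(m, q, r(r(s(s(mix(m, p, q, r(m, q, q)), mix(m, p, q, r(q, p, p))), r(s(mix(m, p), mix(m, p, q)), mix(m, p, q), mix(p, q))), mix(q, s(mix(r(m, p, q), s(q, q)), mix(m, p, q))), m), q, q))

Answer: mix(m, q, r(r(s(s(mix(m, p, q, r(m, q, q)), mix(m, p, q, r(q, p, p))), r(s(mix(m, p), mix(m, p, q)), mix(m, p, q), mix(p, q))), mix(q, s(mix(r(m, p, q), s(q, q)), mix(m, p, q))), m), q, q))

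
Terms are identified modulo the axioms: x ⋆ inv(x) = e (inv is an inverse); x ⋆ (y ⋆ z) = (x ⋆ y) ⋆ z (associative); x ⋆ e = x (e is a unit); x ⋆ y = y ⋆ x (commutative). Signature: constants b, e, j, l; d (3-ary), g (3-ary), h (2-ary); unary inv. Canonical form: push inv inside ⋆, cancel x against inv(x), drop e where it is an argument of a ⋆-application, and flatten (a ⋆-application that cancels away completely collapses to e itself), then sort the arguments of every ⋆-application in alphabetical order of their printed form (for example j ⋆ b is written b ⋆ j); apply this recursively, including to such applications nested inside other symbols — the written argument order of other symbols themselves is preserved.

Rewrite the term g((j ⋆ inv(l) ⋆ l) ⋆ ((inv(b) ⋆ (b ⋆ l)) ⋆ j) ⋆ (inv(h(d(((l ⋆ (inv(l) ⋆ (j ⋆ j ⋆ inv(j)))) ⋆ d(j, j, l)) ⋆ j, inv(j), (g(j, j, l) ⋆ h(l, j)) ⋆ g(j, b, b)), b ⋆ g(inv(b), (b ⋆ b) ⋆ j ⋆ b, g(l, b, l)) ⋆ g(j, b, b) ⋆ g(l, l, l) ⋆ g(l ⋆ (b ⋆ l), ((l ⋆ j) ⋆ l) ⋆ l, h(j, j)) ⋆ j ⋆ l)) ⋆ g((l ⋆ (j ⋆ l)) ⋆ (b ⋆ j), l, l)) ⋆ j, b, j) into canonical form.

Work inside:  (j ⋆ inv(l) ⋆ l) ⋆ ((inv(b) ⋆ (b ⋆ l)) ⋆ j) ⋆ (inv(h(d(((l ⋆ (inv(l) ⋆ (j ⋆ j ⋆ inv(j)))) ⋆ d(j, j, l)) ⋆ j, inv(j), (g(j, j, l) ⋆ h(l, j)) ⋆ g(j, b, b)), b ⋆ g(inv(b), (b ⋆ b) ⋆ j ⋆ b, g(l, b, l)) ⋆ g(j, b, b) ⋆ g(l, l, l) ⋆ g(l ⋆ (b ⋆ l), ((l ⋆ j) ⋆ l) ⋆ l, h(j, j)) ⋆ j ⋆ l)) ⋆ g((l ⋆ (j ⋆ l)) ⋆ (b ⋆ j), l, l)) ⋆ j
Cancel:  b cancels
Combine occurrences:  j ⋆ j ⋆ j ⋆ l ⋆ inv(h(d(d(j, j, l) ⋆ j ⋆ j, inv(j), g(j, b, b) ⋆ g(j, j, l) ⋆ h(l, j)), b ⋆ g(b ⋆ l ⋆ l, j ⋆ l ⋆ l ⋆ l, h(j, j)) ⋆ g(inv(b), b ⋆ b ⋆ b ⋆ j, g(l, b, l)) ⋆ g(j, b, b) ⋆ g(l, l, l) ⋆ j ⋆ l)) ⋆ g(b ⋆ j ⋆ j ⋆ l ⋆ l, l, l)
Order the arguments:  g(b ⋆ j ⋆ j ⋆ l ⋆ l, l, l) ⋆ inv(h(d(d(j, j, l) ⋆ j ⋆ j, inv(j), g(j, b, b) ⋆ g(j, j, l) ⋆ h(l, j)), b ⋆ g(b ⋆ l ⋆ l, j ⋆ l ⋆ l ⋆ l, h(j, j)) ⋆ g(inv(b), b ⋆ b ⋆ b ⋆ j, g(l, b, l)) ⋆ g(j, b, b) ⋆ g(l, l, l) ⋆ j ⋆ l)) ⋆ j ⋆ j ⋆ j ⋆ l
Rebuild:  g(g(b ⋆ j ⋆ j ⋆ l ⋆ l, l, l) ⋆ inv(h(d(d(j, j, l) ⋆ j ⋆ j, inv(j), g(j, b, b) ⋆ g(j, j, l) ⋆ h(l, j)), b ⋆ g(b ⋆ l ⋆ l, j ⋆ l ⋆ l ⋆ l, h(j, j)) ⋆ g(inv(b), b ⋆ b ⋆ b ⋆ j, g(l, b, l)) ⋆ g(j, b, b) ⋆ g(l, l, l) ⋆ j ⋆ l)) ⋆ j ⋆ j ⋆ j ⋆ l, b, j)

Answer: g(g(b ⋆ j ⋆ j ⋆ l ⋆ l, l, l) ⋆ inv(h(d(d(j, j, l) ⋆ j ⋆ j, inv(j), g(j, b, b) ⋆ g(j, j, l) ⋆ h(l, j)), b ⋆ g(b ⋆ l ⋆ l, j ⋆ l ⋆ l ⋆ l, h(j, j)) ⋆ g(inv(b), b ⋆ b ⋆ b ⋆ j, g(l, b, l)) ⋆ g(j, b, b) ⋆ g(l, l, l) ⋆ j ⋆ l)) ⋆ j ⋆ j ⋆ j ⋆ l, b, j)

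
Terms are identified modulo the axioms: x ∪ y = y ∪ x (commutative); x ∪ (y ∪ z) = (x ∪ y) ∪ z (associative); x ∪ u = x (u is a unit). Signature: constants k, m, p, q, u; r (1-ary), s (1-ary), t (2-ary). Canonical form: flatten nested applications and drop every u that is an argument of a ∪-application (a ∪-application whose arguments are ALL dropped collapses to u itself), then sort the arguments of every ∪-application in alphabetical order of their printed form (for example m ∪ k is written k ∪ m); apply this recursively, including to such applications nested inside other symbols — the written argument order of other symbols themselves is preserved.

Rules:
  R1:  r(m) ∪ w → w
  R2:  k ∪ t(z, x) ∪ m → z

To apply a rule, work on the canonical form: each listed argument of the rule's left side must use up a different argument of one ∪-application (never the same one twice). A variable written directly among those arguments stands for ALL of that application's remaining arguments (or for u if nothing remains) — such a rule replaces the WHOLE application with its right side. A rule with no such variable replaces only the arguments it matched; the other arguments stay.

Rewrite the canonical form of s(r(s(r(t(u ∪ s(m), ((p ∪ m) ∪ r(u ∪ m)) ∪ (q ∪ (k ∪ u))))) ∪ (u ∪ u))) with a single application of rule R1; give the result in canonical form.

Answer: s(r(s(r(t(s(m), k ∪ m ∪ p ∪ q)))))

Derivation:
Canonical form:  s(r(s(r(t(s(m), k ∪ m ∪ p ∪ q ∪ r(m))))))
R1 matches:  uses r(m);  w := k ∪ m ∪ p ∪ q
The variable takes the whole remainder — replace the entire application.
Giving:  s(r(s(r(t(s(m), k ∪ m ∪ p ∪ q)))))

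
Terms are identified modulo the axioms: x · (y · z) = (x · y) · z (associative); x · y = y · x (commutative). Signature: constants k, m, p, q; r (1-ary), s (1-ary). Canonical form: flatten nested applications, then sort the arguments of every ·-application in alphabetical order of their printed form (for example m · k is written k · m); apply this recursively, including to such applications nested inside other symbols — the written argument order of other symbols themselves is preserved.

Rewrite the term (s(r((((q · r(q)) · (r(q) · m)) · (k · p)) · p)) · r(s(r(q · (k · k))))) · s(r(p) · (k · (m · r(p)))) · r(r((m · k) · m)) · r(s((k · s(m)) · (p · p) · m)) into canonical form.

Answer: r(r(k · m · m)) · r(s(k · m · p · p · s(m))) · r(s(r(k · k · q))) · s(k · m · r(p) · r(p)) · s(r(k · m · p · p · q · r(q) · r(q)))

Derivation:
Merge nested applications:  s(r((((q · r(q)) · (r(q) · m)) · (k · p)) · p)) · r(s(r(q · (k · k)))) · s(r(p) · (k · (m · r(p)))) · r(r((m · k) · m)) · r(s((k · s(m)) · (p · p) · m))
Canonicalize subterm:  s(r((((q · r(q)) · (r(q) · m)) · (k · p)) · p))  →  s(r(k · m · p · p · q · r(q) · r(q)))
Inside:  r(s(r(q · (k · k))))  →  r(s(r(k · k · q)))
Simplify inside:  s(r(p) · (k · (m · r(p))))  →  s(k · m · r(p) · r(p))
Sort:  r(r(k · m · m)) · r(s(k · m · p · p · s(m))) · r(s(r(k · k · q))) · s(k · m · r(p) · r(p)) · s(r(k · m · p · p · q · r(q) · r(q)))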